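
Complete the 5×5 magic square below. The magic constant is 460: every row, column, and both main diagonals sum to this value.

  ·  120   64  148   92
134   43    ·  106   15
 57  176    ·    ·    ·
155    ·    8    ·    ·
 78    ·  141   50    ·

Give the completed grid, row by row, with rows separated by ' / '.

Row 1 must total 460; the given cells sum to 424, so (1,1) = 36.
Using row 2: 134 + 43 + 106 + 15 + ? → (2,3) = 460 − 298 = 162.
Using column 3: 64 + 162 + 8 + 141 + ? → (3,3) = 460 − 375 = 85.
Anti-diagonal needs 460; the known cells sum to 361, so (4,2) = 99.
The remaining cell in column 2 is (5,2) = 460 − 438 = 22.
From row 5, 460 − (78 + 22 + 141 + 50) gives (5,5) = 169.
Main diagonal needs 460; the known cells sum to 333, so (4,4) = 127.
Row 4 must total 460; the given cells sum to 389, so (4,5) = 71.
Column 4 must total 460; the given cells sum to 431, so (3,4) = 29.
From column 5, 460 − (92 + 15 + 71 + 169) gives (3,5) = 113.

36 120 64 148 92 / 134 43 162 106 15 / 57 176 85 29 113 / 155 99 8 127 71 / 78 22 141 50 169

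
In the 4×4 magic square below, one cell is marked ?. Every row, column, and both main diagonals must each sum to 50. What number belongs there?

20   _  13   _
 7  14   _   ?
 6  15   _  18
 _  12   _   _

Row 3 needs 50; the known cells sum to 39, so (3,3) = 11.
The remaining cell in column 1 is (4,1) = 50 − 33 = 17.
Column 2: 14 + 15 + 12 + ? = 50, so (1,2) = 9.
The remaining cell in main diagonal is (4,4) = 50 − 45 = 5.
Using row 1: 20 + 9 + 13 + ? → (1,4) = 50 − 42 = 8.
Row 4: 17 + 12 + 5 + ? = 50, so (4,3) = 16.
From column 3, 50 − (13 + 11 + 16) gives (2,3) = 10.
From column 4, 50 − (8 + 18 + 5) gives (2,4) = 19.

19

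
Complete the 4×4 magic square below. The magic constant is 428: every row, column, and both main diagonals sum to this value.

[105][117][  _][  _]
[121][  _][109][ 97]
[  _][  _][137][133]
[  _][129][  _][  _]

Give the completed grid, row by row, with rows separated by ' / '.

Row 2 must total 428; the given cells sum to 327, so (2,2) = 101.
Column 2: 117 + 101 + 129 + ? = 428, so (3,2) = 81.
Main diagonal must total 428; the given cells sum to 343, so (4,4) = 85.
The remaining cell in row 3 is (3,1) = 428 − 351 = 77.
Column 1: 105 + 121 + 77 + ? = 428, so (4,1) = 125.
Using column 4: 97 + 133 + 85 + ? → (1,4) = 428 − 315 = 113.
Row 1 must total 428; the given cells sum to 335, so (1,3) = 93.
Row 4: 125 + 129 + 85 + ? = 428, so (4,3) = 89.

105 117 93 113 / 121 101 109 97 / 77 81 137 133 / 125 129 89 85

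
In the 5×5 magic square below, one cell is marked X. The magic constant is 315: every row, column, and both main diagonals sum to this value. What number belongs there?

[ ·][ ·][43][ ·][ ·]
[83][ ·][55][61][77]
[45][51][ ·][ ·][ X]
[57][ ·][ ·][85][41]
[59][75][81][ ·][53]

Row 2: 83 + 55 + 61 + 77 + ? = 315, so (2,2) = 39.
Row 5 must total 315; the given cells sum to 268, so (5,4) = 47.
The remaining cell in column 1 is (1,1) = 315 − 244 = 71.
Main diagonal must total 315; the given cells sum to 248, so (3,3) = 67.
From column 3, 315 − (43 + 55 + 67 + 81) gives (4,3) = 69.
Row 4: 57 + 69 + 85 + 41 + ? = 315, so (4,2) = 63.
Column 2 must total 315; the given cells sum to 228, so (1,2) = 87.
The remaining cell in anti-diagonal is (1,5) = 315 − 250 = 65.
The remaining cell in row 1 is (1,4) = 315 − 266 = 49.
From column 4, 315 − (49 + 61 + 85 + 47) gives (3,4) = 73.
The remaining cell in column 5 is (3,5) = 315 − 236 = 79.

79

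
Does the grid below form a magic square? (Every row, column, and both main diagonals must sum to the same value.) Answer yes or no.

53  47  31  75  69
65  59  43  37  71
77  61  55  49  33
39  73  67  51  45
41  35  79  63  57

Row 1: 53 + 47 + 31 + 75 + 69 = 275.
Row 2: 65 + 59 + 43 + 37 + 71 = 275.
Row 3: 77 + 61 + 55 + 49 + 33 = 275.
Row 4: 39 + 73 + 67 + 51 + 45 = 275.
Row 5: 41 + 35 + 79 + 63 + 57 = 275.
Column 1: 53 + 65 + 77 + 39 + 41 = 275.
Column 2: 47 + 59 + 61 + 73 + 35 = 275.
Column 3: 31 + 43 + 55 + 67 + 79 = 275.
Column 4: 75 + 37 + 49 + 51 + 63 = 275.
Column 5: 69 + 71 + 33 + 45 + 57 = 275.
Main diagonal: 53 + 59 + 55 + 51 + 57 = 275.
Anti-diagonal: 69 + 37 + 55 + 73 + 41 = 275.
All lines sum to 275.

Yes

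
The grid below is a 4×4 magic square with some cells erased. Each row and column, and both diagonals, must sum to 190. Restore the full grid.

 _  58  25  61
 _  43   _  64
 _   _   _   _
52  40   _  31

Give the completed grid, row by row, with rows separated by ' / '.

46 58 25 61 / 55 43 28 64 / 37 49 70 34 / 52 40 67 31

Using row 1: 58 + 25 + 61 + ? → (1,1) = 190 − 144 = 46.
Row 4 must total 190; the given cells sum to 123, so (4,3) = 67.
The remaining cell in column 2 is (3,2) = 190 − 141 = 49.
From column 4, 190 − (61 + 64 + 31) gives (3,4) = 34.
Main diagonal must total 190; the given cells sum to 120, so (3,3) = 70.
Using anti-diagonal: 61 + 49 + 52 + ? → (2,3) = 190 − 162 = 28.
The remaining cell in row 2 is (2,1) = 190 − 135 = 55.
Using row 3: 49 + 70 + 34 + ? → (3,1) = 190 − 153 = 37.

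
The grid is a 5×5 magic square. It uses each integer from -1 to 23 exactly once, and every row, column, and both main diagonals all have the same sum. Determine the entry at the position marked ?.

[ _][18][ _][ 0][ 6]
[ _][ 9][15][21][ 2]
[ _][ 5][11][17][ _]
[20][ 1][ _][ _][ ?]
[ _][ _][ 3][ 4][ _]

The entries are -1 through 23, which sum to 275, so each line sums to 275/5 = 55.
From row 2, 55 − (9 + 15 + 21 + 2) gives (2,1) = 8.
Using column 2: 18 + 9 + 5 + 1 + ? → (5,2) = 55 − 33 = 22.
Column 4: 0 + 21 + 17 + 4 + ? = 55, so (4,4) = 13.
Anti-diagonal: 6 + 21 + 11 + 1 + ? = 55, so (5,1) = 16.
Using row 5: 16 + 22 + 3 + 4 + ? → (5,5) = 55 − 45 = 10.
The remaining cell in main diagonal is (1,1) = 55 − 43 = 12.
The remaining cell in row 1 is (1,3) = 55 − 36 = 19.
From column 1, 55 − (12 + 8 + 20 + 16) gives (3,1) = -1.
Column 3 needs 55; the known cells sum to 48, so (4,3) = 7.
Row 3 needs 55; the known cells sum to 32, so (3,5) = 23.
Row 4: 20 + 1 + 7 + 13 + ? = 55, so (4,5) = 14.

14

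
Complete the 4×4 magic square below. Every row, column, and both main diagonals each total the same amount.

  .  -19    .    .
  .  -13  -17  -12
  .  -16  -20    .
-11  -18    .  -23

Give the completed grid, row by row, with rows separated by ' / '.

Column 2 is already complete: -19 + -13 + -16 + -18 = -66, so that is the magic constant.
Row 2 needs -66; the known cells sum to -42, so (2,1) = -24.
Using row 4: -11 + (-18) + (-23) + ? → (4,3) = -66 − (-52) = -14.
The remaining cell in column 3 is (1,3) = -66 − (-51) = -15.
From main diagonal, -66 − (-13 + (-20) + (-23)) gives (1,1) = -10.
Anti-diagonal must total -66; the given cells sum to -44, so (1,4) = -22.
Column 1 needs -66; the known cells sum to -45, so (3,1) = -21.
Using column 4: -22 + (-12) + (-23) + ? → (3,4) = -66 − (-57) = -9.

-10 -19 -15 -22 / -24 -13 -17 -12 / -21 -16 -20 -9 / -11 -18 -14 -23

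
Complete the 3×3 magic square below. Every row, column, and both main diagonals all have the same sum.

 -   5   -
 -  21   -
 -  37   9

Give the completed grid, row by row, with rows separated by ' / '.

33 5 25 / 13 21 29 / 17 37 9

Column 2 is already complete: 5 + 21 + 37 = 63, so that is the magic constant.
Row 3: 37 + 9 + ? = 63, so (3,1) = 17.
Main diagonal: 21 + 9 + ? = 63, so (1,1) = 33.
From anti-diagonal, 63 − (21 + 17) gives (1,3) = 25.
The remaining cell in column 1 is (2,1) = 63 − 50 = 13.
Column 3: 25 + 9 + ? = 63, so (2,3) = 29.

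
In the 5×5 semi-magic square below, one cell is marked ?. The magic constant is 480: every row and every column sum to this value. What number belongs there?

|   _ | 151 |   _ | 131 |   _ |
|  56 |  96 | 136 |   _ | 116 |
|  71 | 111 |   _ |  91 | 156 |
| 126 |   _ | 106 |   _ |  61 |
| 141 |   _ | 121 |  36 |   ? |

Using row 2: 56 + 96 + 136 + 116 + ? → (2,4) = 480 − 404 = 76.
Row 3 needs 480; the known cells sum to 429, so (3,3) = 51.
From column 1, 480 − (56 + 71 + 126 + 141) gives (1,1) = 86.
The remaining cell in column 3 is (1,3) = 480 − 414 = 66.
Using column 4: 131 + 76 + 91 + 36 + ? → (4,4) = 480 − 334 = 146.
Row 1 must total 480; the given cells sum to 434, so (1,5) = 46.
From row 4, 480 − (126 + 106 + 146 + 61) gives (4,2) = 41.
From column 2, 480 − (151 + 96 + 111 + 41) gives (5,2) = 81.
Using column 5: 46 + 116 + 156 + 61 + ? → (5,5) = 480 − 379 = 101.

101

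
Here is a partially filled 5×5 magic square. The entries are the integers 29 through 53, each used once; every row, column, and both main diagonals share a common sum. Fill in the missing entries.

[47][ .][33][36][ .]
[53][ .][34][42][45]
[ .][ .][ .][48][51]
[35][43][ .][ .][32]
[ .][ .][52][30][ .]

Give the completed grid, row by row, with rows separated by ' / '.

47 50 33 36 39 / 53 31 34 42 45 / 29 37 40 48 51 / 35 43 46 49 32 / 41 44 52 30 38

The entries are 29 through 53, which sum to 1025, so each line sums to 1025/5 = 205.
Using row 2: 53 + 34 + 42 + 45 + ? → (2,2) = 205 − 174 = 31.
Column 4 must total 205; the given cells sum to 156, so (4,4) = 49.
Row 4 must total 205; the given cells sum to 159, so (4,3) = 46.
Column 3 must total 205; the given cells sum to 165, so (3,3) = 40.
Main diagonal: 47 + 31 + 40 + 49 + ? = 205, so (5,5) = 38.
Column 5: 45 + 51 + 32 + 38 + ? = 205, so (1,5) = 39.
From anti-diagonal, 205 − (39 + 42 + 40 + 43) gives (5,1) = 41.
From row 1, 205 − (47 + 33 + 36 + 39) gives (1,2) = 50.
The remaining cell in row 5 is (5,2) = 205 − 161 = 44.
Column 1: 47 + 53 + 35 + 41 + ? = 205, so (3,1) = 29.
Column 2 must total 205; the given cells sum to 168, so (3,2) = 37.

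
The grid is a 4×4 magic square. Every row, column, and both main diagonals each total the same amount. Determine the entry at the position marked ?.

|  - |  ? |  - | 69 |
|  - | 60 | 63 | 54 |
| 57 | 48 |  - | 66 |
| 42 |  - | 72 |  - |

Anti-diagonal is complete and sums to 222; that is the magic constant.
From row 2, 222 − (60 + 63 + 54) gives (2,1) = 45.
Row 3 must total 222; the given cells sum to 171, so (3,3) = 51.
Column 1 needs 222; the known cells sum to 144, so (1,1) = 78.
Column 3 needs 222; the known cells sum to 186, so (1,3) = 36.
Column 4 needs 222; the known cells sum to 189, so (4,4) = 33.
Row 1 needs 222; the known cells sum to 183, so (1,2) = 39.

39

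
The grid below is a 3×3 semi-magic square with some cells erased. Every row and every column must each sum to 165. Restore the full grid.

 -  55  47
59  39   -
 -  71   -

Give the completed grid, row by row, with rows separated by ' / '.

63 55 47 / 59 39 67 / 43 71 51

Row 1 must total 165; the given cells sum to 102, so (1,1) = 63.
Row 2 must total 165; the given cells sum to 98, so (2,3) = 67.
Column 1 must total 165; the given cells sum to 122, so (3,1) = 43.
Column 3 must total 165; the given cells sum to 114, so (3,3) = 51.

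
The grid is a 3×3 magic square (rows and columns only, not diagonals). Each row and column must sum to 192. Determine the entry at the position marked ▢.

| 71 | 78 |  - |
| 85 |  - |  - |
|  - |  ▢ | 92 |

Using row 1: 71 + 78 + ? → (1,3) = 192 − 149 = 43.
From column 1, 192 − (71 + 85) gives (3,1) = 36.
From column 3, 192 − (43 + 92) gives (2,3) = 57.
Row 2: 85 + 57 + ? = 192, so (2,2) = 50.
The remaining cell in row 3 is (3,2) = 192 − 128 = 64.

64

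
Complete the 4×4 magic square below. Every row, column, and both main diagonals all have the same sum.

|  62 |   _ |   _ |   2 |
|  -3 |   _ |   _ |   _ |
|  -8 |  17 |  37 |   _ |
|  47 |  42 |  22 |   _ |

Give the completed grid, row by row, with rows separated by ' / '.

Column 1 is already complete: 62 + -3 + -8 + 47 = 98, so that is the magic constant.
Row 3 must total 98; the given cells sum to 46, so (3,4) = 52.
Row 4: 47 + 42 + 22 + ? = 98, so (4,4) = -13.
From column 4, 98 − (2 + 52 + (-13)) gives (2,4) = 57.
Main diagonal needs 98; the known cells sum to 86, so (2,2) = 12.
Anti-diagonal needs 98; the known cells sum to 66, so (2,3) = 32.
Column 2: 12 + 17 + 42 + ? = 98, so (1,2) = 27.
Column 3: 32 + 37 + 22 + ? = 98, so (1,3) = 7.

62 27 7 2 / -3 12 32 57 / -8 17 37 52 / 47 42 22 -13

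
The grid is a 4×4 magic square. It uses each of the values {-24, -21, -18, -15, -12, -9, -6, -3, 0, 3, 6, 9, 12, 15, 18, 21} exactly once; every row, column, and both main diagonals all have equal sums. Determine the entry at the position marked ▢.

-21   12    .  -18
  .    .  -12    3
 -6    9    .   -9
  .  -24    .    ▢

The 16 entries sum to -24, so each line sums to -24/4 = -6.
Using row 1: -21 + 12 + (-18) + ? → (1,3) = -6 − (-27) = 21.
Row 3: -6 + 9 + (-9) + ? = -6, so (3,3) = 0.
Column 2: 12 + 9 + (-24) + ? = -6, so (2,2) = -3.
Column 3: 21 + (-12) + 0 + ? = -6, so (4,3) = -15.
Column 4 must total -6; the given cells sum to -24, so (4,4) = 18.

18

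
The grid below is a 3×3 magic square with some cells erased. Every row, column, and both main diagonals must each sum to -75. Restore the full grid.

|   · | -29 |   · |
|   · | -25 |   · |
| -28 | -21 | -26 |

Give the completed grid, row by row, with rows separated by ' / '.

-24 -29 -22 / -23 -25 -27 / -28 -21 -26

Using main diagonal: -25 + (-26) + ? → (1,1) = -75 − (-51) = -24.
Anti-diagonal: -25 + (-28) + ? = -75, so (1,3) = -22.
Column 1 must total -75; the given cells sum to -52, so (2,1) = -23.
Using column 3: -22 + (-26) + ? → (2,3) = -75 − (-48) = -27.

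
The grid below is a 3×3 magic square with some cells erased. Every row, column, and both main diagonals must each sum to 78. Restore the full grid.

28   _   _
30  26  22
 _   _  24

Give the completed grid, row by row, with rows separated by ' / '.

Column 1 must total 78; the given cells sum to 58, so (3,1) = 20.
Column 3 needs 78; the known cells sum to 46, so (1,3) = 32.
The remaining cell in row 1 is (1,2) = 78 − 60 = 18.
Row 3: 20 + 24 + ? = 78, so (3,2) = 34.

28 18 32 / 30 26 22 / 20 34 24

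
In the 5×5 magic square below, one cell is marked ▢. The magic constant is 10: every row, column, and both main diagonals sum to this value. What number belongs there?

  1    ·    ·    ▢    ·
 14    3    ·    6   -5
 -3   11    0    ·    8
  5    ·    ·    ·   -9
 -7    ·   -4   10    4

-2

From row 2, 10 − (14 + 3 + 6 + (-5)) gives (2,3) = -8.
Using row 3: -3 + 11 + 0 + 8 + ? → (3,4) = 10 − 16 = -6.
Row 5 must total 10; the given cells sum to 3, so (5,2) = 7.
The remaining cell in column 5 is (1,5) = 10 − (-2) = 12.
Main diagonal needs 10; the known cells sum to 8, so (4,4) = 2.
The remaining cell in anti-diagonal is (4,2) = 10 − 11 = -1.
Row 4 must total 10; the given cells sum to -3, so (4,3) = 13.
Column 2 must total 10; the given cells sum to 20, so (1,2) = -10.
Using column 3: -8 + 0 + 13 + (-4) + ? → (1,3) = 10 − 1 = 9.
Column 4 must total 10; the given cells sum to 12, so (1,4) = -2.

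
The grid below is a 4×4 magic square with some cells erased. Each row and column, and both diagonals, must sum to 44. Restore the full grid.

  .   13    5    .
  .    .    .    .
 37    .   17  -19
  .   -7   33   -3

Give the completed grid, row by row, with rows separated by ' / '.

Row 3 needs 44; the known cells sum to 35, so (3,2) = 9.
Using row 4: -7 + 33 + (-3) + ? → (4,1) = 44 − 23 = 21.
From column 2, 44 − (13 + 9 + (-7)) gives (2,2) = 29.
Column 3 must total 44; the given cells sum to 55, so (2,3) = -11.
From main diagonal, 44 − (29 + 17 + (-3)) gives (1,1) = 1.
Anti-diagonal must total 44; the given cells sum to 19, so (1,4) = 25.
From column 1, 44 − (1 + 37 + 21) gives (2,1) = -15.
Using column 4: 25 + (-19) + (-3) + ? → (2,4) = 44 − 3 = 41.

1 13 5 25 / -15 29 -11 41 / 37 9 17 -19 / 21 -7 33 -3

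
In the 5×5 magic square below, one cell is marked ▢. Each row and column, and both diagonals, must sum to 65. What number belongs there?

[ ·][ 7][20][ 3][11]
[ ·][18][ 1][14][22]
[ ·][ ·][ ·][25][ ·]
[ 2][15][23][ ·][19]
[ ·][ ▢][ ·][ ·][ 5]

21

Row 1 must total 65; the given cells sum to 41, so (1,1) = 24.
Row 2 needs 65; the known cells sum to 55, so (2,1) = 10.
From row 4, 65 − (2 + 15 + 23 + 19) gives (4,4) = 6.
Column 4 must total 65; the given cells sum to 48, so (5,4) = 17.
Using column 5: 11 + 22 + 19 + 5 + ? → (3,5) = 65 − 57 = 8.
Main diagonal must total 65; the given cells sum to 53, so (3,3) = 12.
Anti-diagonal needs 65; the known cells sum to 52, so (5,1) = 13.
Column 1: 24 + 10 + 2 + 13 + ? = 65, so (3,1) = 16.
Using column 3: 20 + 1 + 12 + 23 + ? → (5,3) = 65 − 56 = 9.
The remaining cell in row 3 is (3,2) = 65 − 61 = 4.
Row 5 needs 65; the known cells sum to 44, so (5,2) = 21.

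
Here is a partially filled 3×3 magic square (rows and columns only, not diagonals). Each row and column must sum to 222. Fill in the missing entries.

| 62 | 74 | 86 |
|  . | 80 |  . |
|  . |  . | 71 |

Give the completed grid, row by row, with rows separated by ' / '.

Column 2: 74 + 80 + ? = 222, so (3,2) = 68.
Using column 3: 86 + 71 + ? → (2,3) = 222 − 157 = 65.
Row 2: 80 + 65 + ? = 222, so (2,1) = 77.
The remaining cell in row 3 is (3,1) = 222 − 139 = 83.

62 74 86 / 77 80 65 / 83 68 71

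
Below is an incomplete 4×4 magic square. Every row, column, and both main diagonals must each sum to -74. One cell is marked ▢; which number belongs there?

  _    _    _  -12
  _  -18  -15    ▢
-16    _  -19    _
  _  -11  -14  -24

The remaining cell in row 4 is (4,1) = -74 − (-49) = -25.
Column 3 must total -74; the given cells sum to -48, so (1,3) = -26.
Using main diagonal: -18 + (-19) + (-24) + ? → (1,1) = -74 − (-61) = -13.
Anti-diagonal: -12 + (-15) + (-25) + ? = -74, so (3,2) = -22.
Row 1 must total -74; the given cells sum to -51, so (1,2) = -23.
From row 3, -74 − (-16 + (-22) + (-19)) gives (3,4) = -17.
The remaining cell in column 1 is (2,1) = -74 − (-54) = -20.
Column 4 must total -74; the given cells sum to -53, so (2,4) = -21.

-21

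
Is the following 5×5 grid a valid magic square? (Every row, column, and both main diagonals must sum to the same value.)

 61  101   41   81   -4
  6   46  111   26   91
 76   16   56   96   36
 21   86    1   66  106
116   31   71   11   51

Yes

Row 1: 61 + 101 + 41 + 81 + (-4) = 280.
Row 2: 6 + 46 + 111 + 26 + 91 = 280.
Row 3: 76 + 16 + 56 + 96 + 36 = 280.
Row 4: 21 + 86 + 1 + 66 + 106 = 280.
Row 5: 116 + 31 + 71 + 11 + 51 = 280.
Column 1: 61 + 6 + 76 + 21 + 116 = 280.
Column 2: 101 + 46 + 16 + 86 + 31 = 280.
Column 3: 41 + 111 + 56 + 1 + 71 = 280.
Column 4: 81 + 26 + 96 + 66 + 11 = 280.
Column 5: -4 + 91 + 36 + 106 + 51 = 280.
Main diagonal: 61 + 46 + 56 + 66 + 51 = 280.
Anti-diagonal: -4 + 26 + 56 + 86 + 116 = 280.
All lines sum to 280.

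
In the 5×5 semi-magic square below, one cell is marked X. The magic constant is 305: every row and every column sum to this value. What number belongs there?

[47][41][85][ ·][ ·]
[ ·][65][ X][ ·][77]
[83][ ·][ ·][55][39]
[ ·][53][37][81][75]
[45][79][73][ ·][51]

49

The remaining cell in row 4 is (4,1) = 305 − 246 = 59.
The remaining cell in row 5 is (5,4) = 305 − 248 = 57.
Column 1 needs 305; the known cells sum to 234, so (2,1) = 71.
Column 2 must total 305; the given cells sum to 238, so (3,2) = 67.
From column 5, 305 − (77 + 39 + 75 + 51) gives (1,5) = 63.
Row 1 must total 305; the given cells sum to 236, so (1,4) = 69.
Row 3 must total 305; the given cells sum to 244, so (3,3) = 61.
Column 3 must total 305; the given cells sum to 256, so (2,3) = 49.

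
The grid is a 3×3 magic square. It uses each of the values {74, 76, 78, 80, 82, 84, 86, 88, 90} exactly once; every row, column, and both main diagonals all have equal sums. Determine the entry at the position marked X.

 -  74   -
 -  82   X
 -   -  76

86

The 9 entries sum to 738, so each line sums to 738/3 = 246.
The remaining cell in column 2 is (3,2) = 246 − 156 = 90.
The remaining cell in main diagonal is (1,1) = 246 − 158 = 88.
Row 1 needs 246; the known cells sum to 162, so (1,3) = 84.
Row 3 needs 246; the known cells sum to 166, so (3,1) = 80.
Column 1 needs 246; the known cells sum to 168, so (2,1) = 78.
Using column 3: 84 + 76 + ? → (2,3) = 246 − 160 = 86.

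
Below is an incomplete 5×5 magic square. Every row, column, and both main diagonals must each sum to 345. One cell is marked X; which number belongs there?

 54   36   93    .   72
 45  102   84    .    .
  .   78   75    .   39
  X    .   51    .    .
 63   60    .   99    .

The remaining cell in row 1 is (1,4) = 345 − 255 = 90.
Column 2 needs 345; the known cells sum to 276, so (4,2) = 69.
Column 3 must total 345; the given cells sum to 303, so (5,3) = 42.
Using anti-diagonal: 72 + 75 + 69 + 63 + ? → (2,4) = 345 − 279 = 66.
Using row 2: 45 + 102 + 84 + 66 + ? → (2,5) = 345 − 297 = 48.
Using row 5: 63 + 60 + 42 + 99 + ? → (5,5) = 345 − 264 = 81.
From column 5, 345 − (72 + 48 + 39 + 81) gives (4,5) = 105.
Main diagonal: 54 + 102 + 75 + 81 + ? = 345, so (4,4) = 33.
From row 4, 345 − (69 + 51 + 33 + 105) gives (4,1) = 87.

87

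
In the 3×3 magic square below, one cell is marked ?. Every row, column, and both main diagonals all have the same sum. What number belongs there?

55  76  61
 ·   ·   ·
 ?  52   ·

Row 1 is complete and sums to 192; that is the magic constant.
Using column 2: 76 + 52 + ? → (2,2) = 192 − 128 = 64.
Main diagonal: 55 + 64 + ? = 192, so (3,3) = 73.
The remaining cell in anti-diagonal is (3,1) = 192 − 125 = 67.

67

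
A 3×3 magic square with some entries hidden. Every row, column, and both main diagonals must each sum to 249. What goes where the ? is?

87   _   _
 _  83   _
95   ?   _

75

Column 1: 87 + 95 + ? = 249, so (2,1) = 67.
From main diagonal, 249 − (87 + 83) gives (3,3) = 79.
Anti-diagonal needs 249; the known cells sum to 178, so (1,3) = 71.
Using row 1: 87 + 71 + ? → (1,2) = 249 − 158 = 91.
Row 2: 67 + 83 + ? = 249, so (2,3) = 99.
Using row 3: 95 + 79 + ? → (3,2) = 249 − 174 = 75.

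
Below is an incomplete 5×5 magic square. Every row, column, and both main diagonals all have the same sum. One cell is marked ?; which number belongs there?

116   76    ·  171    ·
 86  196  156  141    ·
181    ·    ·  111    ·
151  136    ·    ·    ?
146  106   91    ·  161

191

Column 1 is complete and sums to 680; that is the magic constant.
Row 2: 86 + 196 + 156 + 141 + ? = 680, so (2,5) = 101.
Row 5: 146 + 106 + 91 + 161 + ? = 680, so (5,4) = 176.
The remaining cell in column 2 is (3,2) = 680 − 514 = 166.
Column 4 must total 680; the given cells sum to 599, so (4,4) = 81.
Main diagonal must total 680; the given cells sum to 554, so (3,3) = 126.
Using anti-diagonal: 141 + 126 + 136 + 146 + ? → (1,5) = 680 − 549 = 131.
Row 1 must total 680; the given cells sum to 494, so (1,3) = 186.
Row 3 needs 680; the known cells sum to 584, so (3,5) = 96.
Column 3 must total 680; the given cells sum to 559, so (4,3) = 121.
The remaining cell in column 5 is (4,5) = 680 − 489 = 191.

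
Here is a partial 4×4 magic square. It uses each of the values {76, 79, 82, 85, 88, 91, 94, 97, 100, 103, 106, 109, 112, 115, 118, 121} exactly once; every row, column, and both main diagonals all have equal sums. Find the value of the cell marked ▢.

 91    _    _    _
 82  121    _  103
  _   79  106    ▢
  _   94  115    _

97

The 16 entries sum to 1576, so each line sums to 1576/4 = 394.
Using row 2: 82 + 121 + 103 + ? → (2,3) = 394 − 306 = 88.
Column 2 must total 394; the given cells sum to 294, so (1,2) = 100.
Using column 3: 88 + 106 + 115 + ? → (1,3) = 394 − 309 = 85.
From main diagonal, 394 − (91 + 121 + 106) gives (4,4) = 76.
Row 1 needs 394; the known cells sum to 276, so (1,4) = 118.
Using row 4: 94 + 115 + 76 + ? → (4,1) = 394 − 285 = 109.
Column 1: 91 + 82 + 109 + ? = 394, so (3,1) = 112.
Column 4 needs 394; the known cells sum to 297, so (3,4) = 97.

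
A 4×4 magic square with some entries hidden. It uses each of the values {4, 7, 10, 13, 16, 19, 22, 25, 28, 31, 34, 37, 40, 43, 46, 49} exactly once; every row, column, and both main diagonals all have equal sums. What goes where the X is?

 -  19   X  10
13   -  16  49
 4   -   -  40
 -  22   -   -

The 16 entries sum to 424, so each line sums to 424/4 = 106.
The remaining cell in row 2 is (2,2) = 106 − 78 = 28.
Using column 2: 19 + 28 + 22 + ? → (3,2) = 106 − 69 = 37.
The remaining cell in column 4 is (4,4) = 106 − 99 = 7.
The remaining cell in anti-diagonal is (4,1) = 106 − 63 = 43.
Row 3 needs 106; the known cells sum to 81, so (3,3) = 25.
From row 4, 106 − (43 + 22 + 7) gives (4,3) = 34.
Column 1 needs 106; the known cells sum to 60, so (1,1) = 46.
Using column 3: 16 + 25 + 34 + ? → (1,3) = 106 − 75 = 31.

31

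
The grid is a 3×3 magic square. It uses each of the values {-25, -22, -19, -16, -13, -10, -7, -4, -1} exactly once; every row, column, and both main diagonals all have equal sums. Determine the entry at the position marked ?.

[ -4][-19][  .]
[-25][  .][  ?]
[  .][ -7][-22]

-1

The 9 entries sum to -117, so each line sums to -117/3 = -39.
Row 1: -4 + (-19) + ? = -39, so (1,3) = -16.
The remaining cell in row 3 is (3,1) = -39 − (-29) = -10.
Column 2: -19 + (-7) + ? = -39, so (2,2) = -13.
Column 3: -16 + (-22) + ? = -39, so (2,3) = -1.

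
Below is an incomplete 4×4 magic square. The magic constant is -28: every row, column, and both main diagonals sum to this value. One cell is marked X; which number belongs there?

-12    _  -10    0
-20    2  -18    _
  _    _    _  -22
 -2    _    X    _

4

From row 1, -28 − (-12 + (-10) + 0) gives (1,2) = -6.
Row 2 needs -28; the known cells sum to -36, so (2,4) = 8.
Using column 1: -12 + (-20) + (-2) + ? → (3,1) = -28 − (-34) = 6.
From column 4, -28 − (0 + 8 + (-22)) gives (4,4) = -14.
The remaining cell in main diagonal is (3,3) = -28 − (-24) = -4.
From anti-diagonal, -28 − (0 + (-18) + (-2)) gives (3,2) = -8.
From column 2, -28 − (-6 + 2 + (-8)) gives (4,2) = -16.
Using column 3: -10 + (-18) + (-4) + ? → (4,3) = -28 − (-32) = 4.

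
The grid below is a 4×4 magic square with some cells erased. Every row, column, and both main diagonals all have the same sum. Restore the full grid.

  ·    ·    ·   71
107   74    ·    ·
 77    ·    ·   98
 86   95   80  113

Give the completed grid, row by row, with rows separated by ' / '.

104 89 110 71 / 107 74 101 92 / 77 116 83 98 / 86 95 80 113

Row 4 is already complete: 86 + 95 + 80 + 113 = 374, so that is the magic constant.
Column 1: 107 + 77 + 86 + ? = 374, so (1,1) = 104.
Column 4: 71 + 98 + 113 + ? = 374, so (2,4) = 92.
The remaining cell in main diagonal is (3,3) = 374 − 291 = 83.
From row 2, 374 − (107 + 74 + 92) gives (2,3) = 101.
Row 3 needs 374; the known cells sum to 258, so (3,2) = 116.
Column 2: 74 + 116 + 95 + ? = 374, so (1,2) = 89.
Column 3: 101 + 83 + 80 + ? = 374, so (1,3) = 110.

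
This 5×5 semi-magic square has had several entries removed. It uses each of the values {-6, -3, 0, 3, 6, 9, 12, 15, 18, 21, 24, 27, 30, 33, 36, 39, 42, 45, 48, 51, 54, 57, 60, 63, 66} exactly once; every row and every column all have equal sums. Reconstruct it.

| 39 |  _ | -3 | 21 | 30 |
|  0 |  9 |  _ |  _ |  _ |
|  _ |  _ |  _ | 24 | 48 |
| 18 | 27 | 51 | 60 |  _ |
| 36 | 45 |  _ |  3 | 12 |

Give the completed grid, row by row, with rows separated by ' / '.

39 63 -3 21 30 / 0 9 33 42 66 / 57 6 15 24 48 / 18 27 51 60 -6 / 36 45 54 3 12

The 25 entries sum to 750, so each line sums to 750/5 = 150.
Row 1 needs 150; the known cells sum to 87, so (1,2) = 63.
The remaining cell in row 4 is (4,5) = 150 − 156 = -6.
Row 5 must total 150; the given cells sum to 96, so (5,3) = 54.
Column 1 needs 150; the known cells sum to 93, so (3,1) = 57.
From column 2, 150 − (63 + 9 + 27 + 45) gives (3,2) = 6.
Column 4 must total 150; the given cells sum to 108, so (2,4) = 42.
Column 5: 30 + 48 + (-6) + 12 + ? = 150, so (2,5) = 66.
The remaining cell in row 2 is (2,3) = 150 − 117 = 33.
Row 3 must total 150; the given cells sum to 135, so (3,3) = 15.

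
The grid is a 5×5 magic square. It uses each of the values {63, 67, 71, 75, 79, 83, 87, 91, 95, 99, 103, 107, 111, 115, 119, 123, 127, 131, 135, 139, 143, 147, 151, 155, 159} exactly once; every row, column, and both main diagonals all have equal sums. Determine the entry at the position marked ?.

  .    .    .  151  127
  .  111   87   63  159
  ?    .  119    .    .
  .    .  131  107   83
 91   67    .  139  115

The 25 entries sum to 2775, so each line sums to 2775/5 = 555.
Row 2 must total 555; the given cells sum to 420, so (2,1) = 135.
Row 5 needs 555; the known cells sum to 412, so (5,3) = 143.
The remaining cell in column 3 is (1,3) = 555 − 480 = 75.
From column 4, 555 − (151 + 63 + 107 + 139) gives (3,4) = 95.
Column 5: 127 + 159 + 83 + 115 + ? = 555, so (3,5) = 71.
Main diagonal must total 555; the given cells sum to 452, so (1,1) = 103.
The remaining cell in anti-diagonal is (4,2) = 555 − 400 = 155.
Row 1 must total 555; the given cells sum to 456, so (1,2) = 99.
From row 4, 555 − (155 + 131 + 107 + 83) gives (4,1) = 79.
The remaining cell in column 1 is (3,1) = 555 − 408 = 147.

147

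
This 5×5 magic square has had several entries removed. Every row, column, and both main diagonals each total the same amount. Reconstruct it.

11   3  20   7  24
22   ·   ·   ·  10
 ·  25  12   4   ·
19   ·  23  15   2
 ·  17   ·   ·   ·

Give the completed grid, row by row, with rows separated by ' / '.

Row 1 is already complete: 11 + 3 + 20 + 7 + 24 = 65, so that is the magic constant.
Row 4 needs 65; the known cells sum to 59, so (4,2) = 6.
Using column 2: 3 + 25 + 6 + 17 + ? → (2,2) = 65 − 51 = 14.
Using main diagonal: 11 + 14 + 12 + 15 + ? → (5,5) = 65 − 52 = 13.
Column 5 must total 65; the given cells sum to 49, so (3,5) = 16.
Row 3: 25 + 12 + 4 + 16 + ? = 65, so (3,1) = 8.
From column 1, 65 − (11 + 22 + 8 + 19) gives (5,1) = 5.
From anti-diagonal, 65 − (24 + 12 + 6 + 5) gives (2,4) = 18.
Using row 2: 22 + 14 + 18 + 10 + ? → (2,3) = 65 − 64 = 1.
From column 3, 65 − (20 + 1 + 12 + 23) gives (5,3) = 9.
The remaining cell in column 4 is (5,4) = 65 − 44 = 21.

11 3 20 7 24 / 22 14 1 18 10 / 8 25 12 4 16 / 19 6 23 15 2 / 5 17 9 21 13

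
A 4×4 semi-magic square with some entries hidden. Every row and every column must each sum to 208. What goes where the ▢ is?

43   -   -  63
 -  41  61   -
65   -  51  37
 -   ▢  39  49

The remaining cell in row 3 is (3,2) = 208 − 153 = 55.
Column 3 needs 208; the known cells sum to 151, so (1,3) = 57.
Column 4: 63 + 37 + 49 + ? = 208, so (2,4) = 59.
The remaining cell in row 1 is (1,2) = 208 − 163 = 45.
Row 2 must total 208; the given cells sum to 161, so (2,1) = 47.
Column 1: 43 + 47 + 65 + ? = 208, so (4,1) = 53.
Column 2 must total 208; the given cells sum to 141, so (4,2) = 67.

67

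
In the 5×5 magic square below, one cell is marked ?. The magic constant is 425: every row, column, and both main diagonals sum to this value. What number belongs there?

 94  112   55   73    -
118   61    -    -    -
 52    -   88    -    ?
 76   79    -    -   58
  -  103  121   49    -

109

From row 1, 425 − (94 + 112 + 55 + 73) gives (1,5) = 91.
Column 1: 94 + 118 + 52 + 76 + ? = 425, so (5,1) = 85.
Column 2: 112 + 61 + 79 + 103 + ? = 425, so (3,2) = 70.
Using anti-diagonal: 91 + 88 + 79 + 85 + ? → (2,4) = 425 − 343 = 82.
From row 5, 425 − (85 + 103 + 121 + 49) gives (5,5) = 67.
From main diagonal, 425 − (94 + 61 + 88 + 67) gives (4,4) = 115.
Using row 4: 76 + 79 + 115 + 58 + ? → (4,3) = 425 − 328 = 97.
Using column 3: 55 + 88 + 97 + 121 + ? → (2,3) = 425 − 361 = 64.
Column 4 must total 425; the given cells sum to 319, so (3,4) = 106.
Row 2 must total 425; the given cells sum to 325, so (2,5) = 100.
The remaining cell in row 3 is (3,5) = 425 − 316 = 109.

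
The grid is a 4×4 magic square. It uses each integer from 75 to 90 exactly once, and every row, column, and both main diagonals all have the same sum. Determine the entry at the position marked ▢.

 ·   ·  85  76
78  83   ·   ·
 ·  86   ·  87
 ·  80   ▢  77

84

The entries are 75 through 90, which sum to 1320, so each line sums to 1320/4 = 330.
The remaining cell in column 2 is (1,2) = 330 − 249 = 81.
Using column 4: 76 + 87 + 77 + ? → (2,4) = 330 − 240 = 90.
Row 1: 81 + 85 + 76 + ? = 330, so (1,1) = 88.
Row 2: 78 + 83 + 90 + ? = 330, so (2,3) = 79.
Main diagonal must total 330; the given cells sum to 248, so (3,3) = 82.
Using anti-diagonal: 76 + 79 + 86 + ? → (4,1) = 330 − 241 = 89.
Row 3 must total 330; the given cells sum to 255, so (3,1) = 75.
Row 4: 89 + 80 + 77 + ? = 330, so (4,3) = 84.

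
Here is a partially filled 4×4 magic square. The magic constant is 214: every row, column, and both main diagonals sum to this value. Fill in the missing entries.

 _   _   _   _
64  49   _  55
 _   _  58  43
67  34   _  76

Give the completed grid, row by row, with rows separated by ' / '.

31 70 73 40 / 64 49 46 55 / 52 61 58 43 / 67 34 37 76

The remaining cell in row 2 is (2,3) = 214 − 168 = 46.
From row 4, 214 − (67 + 34 + 76) gives (4,3) = 37.
Column 3 needs 214; the known cells sum to 141, so (1,3) = 73.
Column 4 needs 214; the known cells sum to 174, so (1,4) = 40.
Main diagonal: 49 + 58 + 76 + ? = 214, so (1,1) = 31.
The remaining cell in anti-diagonal is (3,2) = 214 − 153 = 61.
The remaining cell in row 1 is (1,2) = 214 − 144 = 70.
Row 3 needs 214; the known cells sum to 162, so (3,1) = 52.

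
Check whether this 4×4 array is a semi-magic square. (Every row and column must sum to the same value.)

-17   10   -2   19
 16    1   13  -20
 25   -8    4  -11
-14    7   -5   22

Row 1: -17 + 10 + (-2) + 19 = 10.
Row 2: 16 + 1 + 13 + (-20) = 10.
Row 3: 25 + (-8) + 4 + (-11) = 10.
Row 4: -14 + 7 + (-5) + 22 = 10.
Column 1: -17 + 16 + 25 + (-14) = 10.
Column 2: 10 + 1 + (-8) + 7 = 10.
Column 3: -2 + 13 + 4 + (-5) = 10.
Column 4: 19 + (-20) + (-11) + 22 = 10.
All lines sum to 10.

Yes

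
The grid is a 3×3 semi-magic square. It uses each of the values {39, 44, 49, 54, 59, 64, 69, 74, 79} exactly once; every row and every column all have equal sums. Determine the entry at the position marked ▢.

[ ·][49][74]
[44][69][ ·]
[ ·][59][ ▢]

39

The 9 entries sum to 531, so each line sums to 531/3 = 177.
Using row 1: 49 + 74 + ? → (1,1) = 177 − 123 = 54.
From row 2, 177 − (44 + 69) gives (2,3) = 64.
Column 1 must total 177; the given cells sum to 98, so (3,1) = 79.
Column 3 must total 177; the given cells sum to 138, so (3,3) = 39.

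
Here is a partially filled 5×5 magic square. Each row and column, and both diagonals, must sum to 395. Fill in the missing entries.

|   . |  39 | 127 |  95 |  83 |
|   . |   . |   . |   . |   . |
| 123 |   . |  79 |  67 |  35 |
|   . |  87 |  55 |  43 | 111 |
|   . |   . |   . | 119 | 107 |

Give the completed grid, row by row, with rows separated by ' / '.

Using row 1: 39 + 127 + 95 + 83 + ? → (1,1) = 395 − 344 = 51.
From row 3, 395 − (123 + 79 + 67 + 35) gives (3,2) = 91.
Row 4 must total 395; the given cells sum to 296, so (4,1) = 99.
The remaining cell in column 4 is (2,4) = 395 − 324 = 71.
Column 5 needs 395; the known cells sum to 336, so (2,5) = 59.
The remaining cell in main diagonal is (2,2) = 395 − 280 = 115.
The remaining cell in anti-diagonal is (5,1) = 395 − 320 = 75.
Column 1 needs 395; the known cells sum to 348, so (2,1) = 47.
Column 2: 39 + 115 + 91 + 87 + ? = 395, so (5,2) = 63.
Row 2 needs 395; the known cells sum to 292, so (2,3) = 103.
The remaining cell in row 5 is (5,3) = 395 − 364 = 31.

51 39 127 95 83 / 47 115 103 71 59 / 123 91 79 67 35 / 99 87 55 43 111 / 75 63 31 119 107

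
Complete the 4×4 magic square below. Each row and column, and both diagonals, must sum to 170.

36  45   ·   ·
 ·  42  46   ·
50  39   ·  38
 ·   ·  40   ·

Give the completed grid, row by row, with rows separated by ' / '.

Row 3 must total 170; the given cells sum to 127, so (3,3) = 43.
Column 2 must total 170; the given cells sum to 126, so (4,2) = 44.
Column 3 must total 170; the given cells sum to 129, so (1,3) = 41.
Main diagonal: 36 + 42 + 43 + ? = 170, so (4,4) = 49.
Row 1 needs 170; the known cells sum to 122, so (1,4) = 48.
The remaining cell in row 4 is (4,1) = 170 − 133 = 37.
From column 1, 170 − (36 + 50 + 37) gives (2,1) = 47.
Using column 4: 48 + 38 + 49 + ? → (2,4) = 170 − 135 = 35.

36 45 41 48 / 47 42 46 35 / 50 39 43 38 / 37 44 40 49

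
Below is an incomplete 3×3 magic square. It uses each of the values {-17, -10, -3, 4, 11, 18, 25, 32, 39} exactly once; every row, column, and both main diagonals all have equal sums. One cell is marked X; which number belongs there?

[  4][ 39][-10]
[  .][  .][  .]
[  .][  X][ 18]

The 9 entries sum to 99, so each line sums to 99/3 = 33.
Column 3 needs 33; the known cells sum to 8, so (2,3) = 25.
Using main diagonal: 4 + 18 + ? → (2,2) = 33 − 22 = 11.
The remaining cell in anti-diagonal is (3,1) = 33 − 1 = 32.
Row 2 must total 33; the given cells sum to 36, so (2,1) = -3.
Using row 3: 32 + 18 + ? → (3,2) = 33 − 50 = -17.

-17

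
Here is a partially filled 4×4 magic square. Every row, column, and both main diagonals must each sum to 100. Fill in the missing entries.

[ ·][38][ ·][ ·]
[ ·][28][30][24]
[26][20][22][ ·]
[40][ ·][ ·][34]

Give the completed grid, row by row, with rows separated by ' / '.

Row 2: 28 + 30 + 24 + ? = 100, so (2,1) = 18.
Row 3: 26 + 20 + 22 + ? = 100, so (3,4) = 32.
Column 1 needs 100; the known cells sum to 84, so (1,1) = 16.
From column 2, 100 − (38 + 28 + 20) gives (4,2) = 14.
From column 4, 100 − (24 + 32 + 34) gives (1,4) = 10.
Using row 1: 16 + 38 + 10 + ? → (1,3) = 100 − 64 = 36.
Row 4 needs 100; the known cells sum to 88, so (4,3) = 12.

16 38 36 10 / 18 28 30 24 / 26 20 22 32 / 40 14 12 34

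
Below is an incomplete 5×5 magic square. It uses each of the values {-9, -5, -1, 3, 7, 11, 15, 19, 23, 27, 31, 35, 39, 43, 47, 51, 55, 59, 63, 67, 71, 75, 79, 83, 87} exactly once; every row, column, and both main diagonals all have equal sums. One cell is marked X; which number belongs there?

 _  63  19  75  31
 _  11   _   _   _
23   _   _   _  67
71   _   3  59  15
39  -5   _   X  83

The 25 entries sum to 975, so each line sums to 975/5 = 195.
Row 1 must total 195; the given cells sum to 188, so (1,1) = 7.
Using row 4: 71 + 3 + 59 + 15 + ? → (4,2) = 195 − 148 = 47.
Column 1: 7 + 23 + 71 + 39 + ? = 195, so (2,1) = 55.
Column 2: 63 + 11 + 47 + (-5) + ? = 195, so (3,2) = 79.
Column 5 needs 195; the known cells sum to 196, so (2,5) = -1.
From main diagonal, 195 − (7 + 11 + 59 + 83) gives (3,3) = 35.
From anti-diagonal, 195 − (31 + 35 + 47 + 39) gives (2,4) = 43.
Row 2: 55 + 11 + 43 + (-1) + ? = 195, so (2,3) = 87.
From row 3, 195 − (23 + 79 + 35 + 67) gives (3,4) = -9.
Using column 3: 19 + 87 + 35 + 3 + ? → (5,3) = 195 − 144 = 51.
From column 4, 195 − (75 + 43 + (-9) + 59) gives (5,4) = 27.

27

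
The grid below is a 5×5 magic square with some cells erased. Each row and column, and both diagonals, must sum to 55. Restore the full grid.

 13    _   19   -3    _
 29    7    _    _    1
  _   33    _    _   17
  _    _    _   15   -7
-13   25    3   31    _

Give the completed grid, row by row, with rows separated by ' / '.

13 -9 19 -3 35 / 29 7 -5 23 1 / 5 33 11 -11 17 / 21 -1 27 15 -7 / -13 25 3 31 9

Row 5 needs 55; the known cells sum to 46, so (5,5) = 9.
From column 5, 55 − (1 + 17 + (-7) + 9) gives (1,5) = 35.
Main diagonal needs 55; the known cells sum to 44, so (3,3) = 11.
Row 1 needs 55; the known cells sum to 64, so (1,2) = -9.
Column 2 needs 55; the known cells sum to 56, so (4,2) = -1.
From anti-diagonal, 55 − (35 + 11 + (-1) + (-13)) gives (2,4) = 23.
Row 2 must total 55; the given cells sum to 60, so (2,3) = -5.
The remaining cell in column 3 is (4,3) = 55 − 28 = 27.
Column 4 must total 55; the given cells sum to 66, so (3,4) = -11.
Using row 3: 33 + 11 + (-11) + 17 + ? → (3,1) = 55 − 50 = 5.
Row 4 needs 55; the known cells sum to 34, so (4,1) = 21.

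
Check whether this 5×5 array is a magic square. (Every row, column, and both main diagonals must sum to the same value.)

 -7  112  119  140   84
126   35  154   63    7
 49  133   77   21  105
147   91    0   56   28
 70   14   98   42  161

No — row 1 sums to 448 but row 4 sums to 322.

Row 1: -7 + 112 + 119 + 140 + 84 = 448.
Row 2: 126 + 35 + 154 + 63 + 7 = 385.
Row 3: 49 + 133 + 77 + 21 + 105 = 385.
Row 4: 147 + 91 + 0 + 56 + 28 = 322.
Row 5: 70 + 14 + 98 + 42 + 161 = 385.
Column 1: -7 + 126 + 49 + 147 + 70 = 385.
Column 2: 112 + 35 + 133 + 91 + 14 = 385.
Column 3: 119 + 154 + 77 + 0 + 98 = 448.
Column 4: 140 + 63 + 21 + 56 + 42 = 322.
Column 5: 84 + 7 + 105 + 28 + 161 = 385.
Main diagonal: -7 + 35 + 77 + 56 + 161 = 322.
Anti-diagonal: 84 + 63 + 77 + 91 + 70 = 385.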